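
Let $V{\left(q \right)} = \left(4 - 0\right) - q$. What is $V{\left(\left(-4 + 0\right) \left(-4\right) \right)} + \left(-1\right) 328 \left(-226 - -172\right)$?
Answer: $17700$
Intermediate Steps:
$V{\left(q \right)} = 4 - q$ ($V{\left(q \right)} = \left(4 + 0\right) - q = 4 - q$)
$V{\left(\left(-4 + 0\right) \left(-4\right) \right)} + \left(-1\right) 328 \left(-226 - -172\right) = \left(4 - \left(-4 + 0\right) \left(-4\right)\right) + \left(-1\right) 328 \left(-226 - -172\right) = \left(4 - \left(-4\right) \left(-4\right)\right) - 328 \left(-226 + 172\right) = \left(4 - 16\right) - -17712 = \left(4 - 16\right) + 17712 = -12 + 17712 = 17700$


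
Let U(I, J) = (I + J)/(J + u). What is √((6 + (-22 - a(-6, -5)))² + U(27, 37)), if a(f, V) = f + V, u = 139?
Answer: 3*√341/11 ≈ 5.0362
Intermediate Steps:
a(f, V) = V + f
U(I, J) = (I + J)/(139 + J) (U(I, J) = (I + J)/(J + 139) = (I + J)/(139 + J))
√((6 + (-22 - a(-6, -5)))² + U(27, 37)) = √((6 + (-22 - (-5 - 6)))² + (27 + 37)/(139 + 37)) = √((6 + (-22 - 1*(-11)))² + 64/176) = √((6 + (-22 + 11))² + (1/176)*64) = √((6 - 11)² + 4/11) = √((-5)² + 4/11) = √(25 + 4/11) = √(279/11) = 3*√341/11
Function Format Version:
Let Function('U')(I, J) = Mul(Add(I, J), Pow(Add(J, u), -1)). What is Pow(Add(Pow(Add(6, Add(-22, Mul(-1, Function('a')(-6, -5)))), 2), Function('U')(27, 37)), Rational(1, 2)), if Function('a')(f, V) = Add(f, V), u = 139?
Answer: Mul(Rational(3, 11), Pow(341, Rational(1, 2))) ≈ 5.0362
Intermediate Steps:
Function('a')(f, V) = Add(V, f)
Function('U')(I, J) = Mul(Pow(Add(139, J), -1), Add(I, J)) (Function('U')(I, J) = Mul(Add(I, J), Pow(Add(J, 139), -1)) = Mul(Add(I, J), Pow(Add(139, J), -1)) = Mul(Pow(Add(139, J), -1), Add(I, J)))
Pow(Add(Pow(Add(6, Add(-22, Mul(-1, Function('a')(-6, -5)))), 2), Function('U')(27, 37)), Rational(1, 2)) = Pow(Add(Pow(Add(6, Add(-22, Mul(-1, Add(-5, -6)))), 2), Mul(Pow(Add(139, 37), -1), Add(27, 37))), Rational(1, 2)) = Pow(Add(Pow(Add(6, Add(-22, Mul(-1, -11))), 2), Mul(Pow(176, -1), 64)), Rational(1, 2)) = Pow(Add(Pow(Add(6, Add(-22, 11)), 2), Mul(Rational(1, 176), 64)), Rational(1, 2)) = Pow(Add(Pow(Add(6, -11), 2), Rational(4, 11)), Rational(1, 2)) = Pow(Add(Pow(-5, 2), Rational(4, 11)), Rational(1, 2)) = Pow(Add(25, Rational(4, 11)), Rational(1, 2)) = Pow(Rational(279, 11), Rational(1, 2)) = Mul(Rational(3, 11), Pow(341, Rational(1, 2)))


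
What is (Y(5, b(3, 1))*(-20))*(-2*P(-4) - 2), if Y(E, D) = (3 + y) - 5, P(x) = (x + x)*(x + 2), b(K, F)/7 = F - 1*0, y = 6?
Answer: 2720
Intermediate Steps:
b(K, F) = 7*F (b(K, F) = 7*(F - 1*0) = 7*(F + 0) = 7*F)
P(x) = 2*x*(2 + x) (P(x) = (2*x)*(2 + x) = 2*x*(2 + x))
Y(E, D) = 4 (Y(E, D) = (3 + 6) - 5 = 9 - 5 = 4)
(Y(5, b(3, 1))*(-20))*(-2*P(-4) - 2) = (4*(-20))*(-4*(-4)*(2 - 4) - 2) = -80*(-4*(-4)*(-2) - 2) = -80*(-2*16 - 2) = -80*(-32 - 2) = -80*(-34) = 2720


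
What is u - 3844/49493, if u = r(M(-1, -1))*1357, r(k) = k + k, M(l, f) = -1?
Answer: -134327846/49493 ≈ -2714.1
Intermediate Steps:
r(k) = 2*k
u = -2714 (u = (2*(-1))*1357 = -2*1357 = -2714)
u - 3844/49493 = -2714 - 3844/49493 = -134327846/49493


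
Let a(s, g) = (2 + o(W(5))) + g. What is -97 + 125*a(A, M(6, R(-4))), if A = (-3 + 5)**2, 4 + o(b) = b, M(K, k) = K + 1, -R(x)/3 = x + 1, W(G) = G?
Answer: 1153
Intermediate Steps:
R(x) = -3 - 3*x (R(x) = -3*(x + 1) = -3*(1 + x) = -3 - 3*x)
M(K, k) = 1 + K
o(b) = -4 + b
A = 4 (A = 2**2 = 4)
a(s, g) = 3 + g (a(s, g) = (2 + (-4 + 5)) + g = (2 + 1) + g = 3 + g)
-97 + 125*a(A, M(6, R(-4))) = -97 + 125*(3 + (1 + 6)) = -97 + 125*(3 + 7) = -97 + 125*10 = -97 + 1250 = 1153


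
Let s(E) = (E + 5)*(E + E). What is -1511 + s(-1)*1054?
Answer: -9943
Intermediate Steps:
s(E) = 2*E*(5 + E) (s(E) = (5 + E)*(2*E) = 2*E*(5 + E))
-1511 + s(-1)*1054 = -1511 + (2*(-1)*(5 - 1))*1054 = -1511 + (2*(-1)*4)*1054 = -1511 - 8*1054 = -1511 - 8432 = -9943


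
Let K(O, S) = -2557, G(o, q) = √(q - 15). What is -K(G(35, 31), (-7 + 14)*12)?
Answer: 2557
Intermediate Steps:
G(o, q) = √(-15 + q)
-K(G(35, 31), (-7 + 14)*12) = -1*(-2557) = 2557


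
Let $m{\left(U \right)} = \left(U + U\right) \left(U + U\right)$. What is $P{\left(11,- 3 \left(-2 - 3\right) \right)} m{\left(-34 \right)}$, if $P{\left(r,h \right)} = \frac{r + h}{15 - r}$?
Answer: $30056$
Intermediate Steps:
$m{\left(U \right)} = 4 U^{2}$ ($m{\left(U \right)} = 2 U 2 U = 4 U^{2}$)
$P{\left(r,h \right)} = \frac{h + r}{15 - r}$
$P{\left(11,- 3 \left(-2 - 3\right) \right)} m{\left(-34 \right)} = \frac{- \left(-3\right) \left(-2 - 3\right) - 11}{-15 + 11} \cdot 4 \left(-34\right)^{2} = \frac{- \left(-3\right) \left(-5\right) - 11}{-4} \cdot 4 \cdot 1156 = - \frac{\left(-1\right) 15 - 11}{4} \cdot 4624 = - \frac{-15 - 11}{4} \cdot 4624 = \left(- \frac{1}{4}\right) \left(-26\right) 4624 = \frac{13}{2} \cdot 4624 = 30056$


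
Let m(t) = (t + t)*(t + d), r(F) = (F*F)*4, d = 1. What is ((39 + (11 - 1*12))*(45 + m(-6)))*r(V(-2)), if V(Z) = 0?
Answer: 0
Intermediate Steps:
r(F) = 4*F² (r(F) = F²*4 = 4*F²)
m(t) = 2*t*(1 + t) (m(t) = (t + t)*(t + 1) = (2*t)*(1 + t) = 2*t*(1 + t))
((39 + (11 - 1*12))*(45 + m(-6)))*r(V(-2)) = ((39 + (11 - 1*12))*(45 + 2*(-6)*(1 - 6)))*(4*0²) = ((39 + (11 - 12))*(45 + 2*(-6)*(-5)))*(4*0) = ((39 - 1)*(45 + 60))*0 = (38*105)*0 = 3990*0 = 0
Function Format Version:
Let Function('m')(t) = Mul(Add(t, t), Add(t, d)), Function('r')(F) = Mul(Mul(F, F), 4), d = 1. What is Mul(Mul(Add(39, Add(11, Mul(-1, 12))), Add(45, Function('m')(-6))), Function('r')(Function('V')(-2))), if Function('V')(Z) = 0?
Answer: 0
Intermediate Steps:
Function('r')(F) = Mul(4, Pow(F, 2)) (Function('r')(F) = Mul(Pow(F, 2), 4) = Mul(4, Pow(F, 2)))
Function('m')(t) = Mul(2, t, Add(1, t)) (Function('m')(t) = Mul(Add(t, t), Add(t, 1)) = Mul(Mul(2, t), Add(1, t)) = Mul(2, t, Add(1, t)))
Mul(Mul(Add(39, Add(11, Mul(-1, 12))), Add(45, Function('m')(-6))), Function('r')(Function('V')(-2))) = Mul(Mul(Add(39, Add(11, Mul(-1, 12))), Add(45, Mul(2, -6, Add(1, -6)))), Mul(4, Pow(0, 2))) = Mul(Mul(Add(39, Add(11, -12)), Add(45, Mul(2, -6, -5))), Mul(4, 0)) = Mul(Mul(Add(39, -1), Add(45, 60)), 0) = Mul(Mul(38, 105), 0) = Mul(3990, 0) = 0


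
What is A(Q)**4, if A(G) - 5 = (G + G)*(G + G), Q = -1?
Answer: 6561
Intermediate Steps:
A(G) = 5 + 4*G**2 (A(G) = 5 + (G + G)*(G + G) = 5 + (2*G)*(2*G) = 5 + 4*G**2)
A(Q)**4 = (5 + 4*(-1)**2)**4 = (5 + 4*1)**4 = (5 + 4)**4 = 9**4 = 6561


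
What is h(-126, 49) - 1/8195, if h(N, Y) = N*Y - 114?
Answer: -51530161/8195 ≈ -6288.0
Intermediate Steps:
h(N, Y) = -114 + N*Y
h(-126, 49) - 1/8195 = (-114 - 126*49) - 1/8195 = (-114 - 6174) - 1*1/8195 = -6288 - 1/8195 = -51530161/8195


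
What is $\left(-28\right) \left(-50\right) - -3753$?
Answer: $5153$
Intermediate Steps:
$\left(-28\right) \left(-50\right) - -3753 = 1400 + 3753 = 5153$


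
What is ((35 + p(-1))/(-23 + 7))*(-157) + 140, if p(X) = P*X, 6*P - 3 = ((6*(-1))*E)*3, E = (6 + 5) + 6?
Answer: 31327/32 ≈ 978.97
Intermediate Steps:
E = 17 (E = 11 + 6 = 17)
P = -101/2 (P = ½ + (((6*(-1))*17)*3)/6 = ½ + (-6*17*3)/6 = ½ + (-102*3)/6 = ½ + (⅙)*(-306) = ½ - 51 = -101/2 ≈ -50.500)
p(X) = -101*X/2
((35 + p(-1))/(-23 + 7))*(-157) + 140 = ((35 - 101/2*(-1))/(-23 + 7))*(-157) + 140 = ((35 + 101/2)/(-16))*(-157) + 140 = ((171/2)*(-1/16))*(-157) + 140 = -171/32*(-157) + 140 = 26847/32 + 140 = 31327/32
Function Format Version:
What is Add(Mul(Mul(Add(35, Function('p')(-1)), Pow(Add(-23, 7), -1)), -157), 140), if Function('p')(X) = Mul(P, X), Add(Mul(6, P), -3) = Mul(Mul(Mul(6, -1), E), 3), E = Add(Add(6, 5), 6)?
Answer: Rational(31327, 32) ≈ 978.97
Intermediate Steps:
E = 17 (E = Add(11, 6) = 17)
P = Rational(-101, 2) (P = Add(Rational(1, 2), Mul(Rational(1, 6), Mul(Mul(Mul(6, -1), 17), 3))) = Add(Rational(1, 2), Mul(Rational(1, 6), Mul(Mul(-6, 17), 3))) = Add(Rational(1, 2), Mul(Rational(1, 6), Mul(-102, 3))) = Add(Rational(1, 2), Mul(Rational(1, 6), -306)) = Add(Rational(1, 2), -51) = Rational(-101, 2) ≈ -50.500)
Function('p')(X) = Mul(Rational(-101, 2), X)
Add(Mul(Mul(Add(35, Function('p')(-1)), Pow(Add(-23, 7), -1)), -157), 140) = Add(Mul(Mul(Add(35, Mul(Rational(-101, 2), -1)), Pow(Add(-23, 7), -1)), -157), 140) = Add(Mul(Mul(Add(35, Rational(101, 2)), Pow(-16, -1)), -157), 140) = Add(Mul(Mul(Rational(171, 2), Rational(-1, 16)), -157), 140) = Add(Mul(Rational(-171, 32), -157), 140) = Add(Rational(26847, 32), 140) = Rational(31327, 32)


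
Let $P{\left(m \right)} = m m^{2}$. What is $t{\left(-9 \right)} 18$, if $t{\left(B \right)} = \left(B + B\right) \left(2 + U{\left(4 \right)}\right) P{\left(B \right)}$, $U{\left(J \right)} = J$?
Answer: $1417176$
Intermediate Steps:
$P{\left(m \right)} = m^{3}$
$t{\left(B \right)} = 12 B^{4}$ ($t{\left(B \right)} = \left(B + B\right) \left(2 + 4\right) B^{3} = 2 B 6 B^{3} = 12 B B^{3} = 12 B^{4}$)
$t{\left(-9 \right)} 18 = 12 \left(-9\right)^{4} \cdot 18 = 12 \cdot 6561 \cdot 18 = 78732 \cdot 18 = 1417176$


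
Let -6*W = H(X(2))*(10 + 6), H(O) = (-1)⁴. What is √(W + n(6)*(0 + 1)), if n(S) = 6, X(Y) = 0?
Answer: √30/3 ≈ 1.8257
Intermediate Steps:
H(O) = 1
W = -8/3 (W = -(10 + 6)/6 = -16/6 = -⅙*16 = -8/3 ≈ -2.6667)
√(W + n(6)*(0 + 1)) = √(-8/3 + 6*(0 + 1)) = √(-8/3 + 6*1) = √(-8/3 + 6) = √(10/3) = √30/3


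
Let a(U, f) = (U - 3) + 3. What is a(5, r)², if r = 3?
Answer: 25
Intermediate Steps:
a(U, f) = U (a(U, f) = (-3 + U) + 3 = U)
a(5, r)² = 5² = 25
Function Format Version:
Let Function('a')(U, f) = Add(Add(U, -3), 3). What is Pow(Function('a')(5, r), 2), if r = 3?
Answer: 25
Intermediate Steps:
Function('a')(U, f) = U (Function('a')(U, f) = Add(Add(-3, U), 3) = U)
Pow(Function('a')(5, r), 2) = Pow(5, 2) = 25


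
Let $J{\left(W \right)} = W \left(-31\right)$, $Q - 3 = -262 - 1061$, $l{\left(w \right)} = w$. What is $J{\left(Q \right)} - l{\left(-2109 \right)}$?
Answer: $43029$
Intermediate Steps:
$Q = -1320$ ($Q = 3 - 1323 = -1320$)
$J{\left(W \right)} = - 31 W$
$J{\left(Q \right)} - l{\left(-2109 \right)} = \left(-31\right) \left(-1320\right) - -2109 = 40920 + 2109 = 43029$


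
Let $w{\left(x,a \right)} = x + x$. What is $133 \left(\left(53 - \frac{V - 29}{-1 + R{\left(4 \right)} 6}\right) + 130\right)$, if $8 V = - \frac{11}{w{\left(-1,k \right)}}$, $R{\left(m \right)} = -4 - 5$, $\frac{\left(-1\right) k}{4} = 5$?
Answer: $\frac{21358071}{880} \approx 24271.0$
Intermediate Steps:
$k = -20$ ($k = \left(-4\right) 5 = -20$)
$w{\left(x,a \right)} = 2 x$
$R{\left(m \right)} = -9$ ($R{\left(m \right)} = -4 - 5 = -9$)
$V = \frac{11}{16}$ ($V = \frac{\left(-11\right) \frac{1}{2 \left(-1\right)}}{8} = \frac{\left(-11\right) \frac{1}{-2}}{8} = \frac{\left(-11\right) \left(- \frac{1}{2}\right)}{8} = \frac{1}{8} \cdot \frac{11}{2} = \frac{11}{16} \approx 0.6875$)
$133 \left(\left(53 - \frac{V - 29}{-1 + R{\left(4 \right)} 6}\right) + 130\right) = 133 \left(\left(53 - \frac{\frac{11}{16} - 29}{-1 - 54}\right) + 130\right) = 133 \left(\left(53 - - \frac{453}{16 \left(-1 - 54\right)}\right) + 130\right) = 133 \left(\left(53 - - \frac{453}{16 \left(-55\right)}\right) + 130\right) = 133 \left(\left(53 - \left(- \frac{453}{16}\right) \left(- \frac{1}{55}\right)\right) + 130\right) = 133 \left(\left(53 - \frac{453}{880}\right) + 130\right) = 133 \left(\frac{46187}{880} + 130\right) = 133 \cdot \frac{160587}{880} = \frac{21358071}{880}$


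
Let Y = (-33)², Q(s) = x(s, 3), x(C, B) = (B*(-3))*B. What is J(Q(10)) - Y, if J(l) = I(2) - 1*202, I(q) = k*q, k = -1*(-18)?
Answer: -1255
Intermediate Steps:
x(C, B) = -3*B² (x(C, B) = (-3*B)*B = -3*B²)
k = 18
Q(s) = -27 (Q(s) = -3*3² = -3*9 = -27)
I(q) = 18*q
J(l) = -166 (J(l) = 18*2 - 1*202 = 36 - 202 = -166)
Y = 1089
J(Q(10)) - Y = -166 - 1*1089 = -166 - 1089 = -1255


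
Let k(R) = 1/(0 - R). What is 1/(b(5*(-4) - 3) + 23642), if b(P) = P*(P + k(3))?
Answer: 3/72536 ≈ 4.1359e-5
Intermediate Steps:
k(R) = -1/R (k(R) = 1/(-R) = -1/R)
b(P) = P*(-⅓ + P) (b(P) = P*(P - 1/3) = P*(P - 1*⅓) = P*(P - ⅓) = P*(-⅓ + P))
1/(b(5*(-4) - 3) + 23642) = 1/((5*(-4) - 3)*(-⅓ + (5*(-4) - 3)) + 23642) = 1/((-20 - 3)*(-⅓ + (-20 - 3)) + 23642) = 1/(-23*(-⅓ - 23) + 23642) = 1/(-23*(-70/3) + 23642) = 1/(1610/3 + 23642) = 1/(72536/3) = 3/72536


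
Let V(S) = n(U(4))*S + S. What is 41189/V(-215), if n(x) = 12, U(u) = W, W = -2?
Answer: -41189/2795 ≈ -14.737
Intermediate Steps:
U(u) = -2
V(S) = 13*S (V(S) = 12*S + S = 13*S)
41189/V(-215) = 41189/((13*(-215))) = 41189/(-2795) = 41189*(-1/2795) = -41189/2795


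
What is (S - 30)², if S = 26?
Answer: 16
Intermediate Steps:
(S - 30)² = (26 - 30)² = (-4)² = 16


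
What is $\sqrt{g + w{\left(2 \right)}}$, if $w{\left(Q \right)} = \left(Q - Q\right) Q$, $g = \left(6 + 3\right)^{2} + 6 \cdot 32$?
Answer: $\sqrt{273} \approx 16.523$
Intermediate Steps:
$g = 273$ ($g = 9^{2} + 192 = 81 + 192 = 273$)
$w{\left(Q \right)} = 0$ ($w{\left(Q \right)} = 0 Q = 0$)
$\sqrt{g + w{\left(2 \right)}} = \sqrt{273 + 0} = \sqrt{273}$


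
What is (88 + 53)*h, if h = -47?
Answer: -6627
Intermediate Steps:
(88 + 53)*h = (88 + 53)*(-47) = 141*(-47) = -6627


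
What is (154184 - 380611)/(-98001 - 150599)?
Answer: 226427/248600 ≈ 0.91081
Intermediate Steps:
(154184 - 380611)/(-98001 - 150599) = -226427/(-248600) = -226427*(-1/248600) = 226427/248600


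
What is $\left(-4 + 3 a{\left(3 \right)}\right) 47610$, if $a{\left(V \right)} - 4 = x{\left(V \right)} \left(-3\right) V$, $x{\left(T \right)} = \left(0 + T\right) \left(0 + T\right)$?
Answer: $-11188350$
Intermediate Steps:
$x{\left(T \right)} = T^{2}$ ($x{\left(T \right)} = T T = T^{2}$)
$a{\left(V \right)} = 4 - 3 V^{3}$ ($a{\left(V \right)} = 4 + V^{2} \left(-3\right) V = 4 + - 3 V^{2} V = 4 - 3 V^{3}$)
$\left(-4 + 3 a{\left(3 \right)}\right) 47610 = \left(-4 + 3 \left(4 - 3 \cdot 3^{3}\right)\right) 47610 = \left(-4 + 3 \left(4 - 81\right)\right) 47610 = \left(-4 + 3 \left(-77\right)\right) 47610 = \left(-4 - 231\right) 47610 = \left(-235\right) 47610 = -11188350$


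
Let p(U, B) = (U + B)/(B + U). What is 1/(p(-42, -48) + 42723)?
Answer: 1/42724 ≈ 2.3406e-5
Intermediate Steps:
p(U, B) = 1 (p(U, B) = (B + U)/(B + U) = 1)
1/(p(-42, -48) + 42723) = 1/(1 + 42723) = 1/42724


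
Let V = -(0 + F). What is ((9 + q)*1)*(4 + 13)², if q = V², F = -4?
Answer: 7225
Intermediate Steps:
V = 4 (V = -(0 - 4) = -1*(-4) = 4)
q = 16 (q = 4² = 16)
((9 + q)*1)*(4 + 13)² = ((9 + 16)*1)*(4 + 13)² = (25*1)*17² = 25*289 = 7225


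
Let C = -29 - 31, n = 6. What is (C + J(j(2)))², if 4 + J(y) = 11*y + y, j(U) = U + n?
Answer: 1024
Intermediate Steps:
j(U) = 6 + U (j(U) = U + 6 = 6 + U)
J(y) = -4 + 12*y (J(y) = -4 + (11*y + y) = -4 + 12*y)
C = -60
(C + J(j(2)))² = (-60 + (-4 + 12*(6 + 2)))² = (-60 + (-4 + 12*8))² = (-60 + (-4 + 96))² = (-60 + 92)² = 32² = 1024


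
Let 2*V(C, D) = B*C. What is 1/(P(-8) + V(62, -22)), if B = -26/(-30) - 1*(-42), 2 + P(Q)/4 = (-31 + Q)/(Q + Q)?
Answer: 60/79837 ≈ 0.00075153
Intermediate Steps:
P(Q) = -8 + 2*(-31 + Q)/Q (P(Q) = -8 + 4*((-31 + Q)/(Q + Q)) = -8 + 4*((-31 + Q)/((2*Q))) = -8 + 4*((-31 + Q)*(1/(2*Q))) = -8 + 4*((-31 + Q)/(2*Q)) = -8 + 2*(-31 + Q)/Q)
B = 643/15 (B = -26*(-1/30) + 42 = 13/15 + 42 = 643/15 ≈ 42.867)
V(C, D) = 643*C/30 (V(C, D) = (643*C/15)/2 = 643*C/30)
1/(P(-8) + V(62, -22)) = 1/((-6 - 62/(-8)) + (643/30)*62) = 1/((-6 - 62*(-⅛)) + 19933/15) = 1/((-6 + 31/4) + 19933/15) = 1/(7/4 + 19933/15) = 1/(79837/60) = 60/79837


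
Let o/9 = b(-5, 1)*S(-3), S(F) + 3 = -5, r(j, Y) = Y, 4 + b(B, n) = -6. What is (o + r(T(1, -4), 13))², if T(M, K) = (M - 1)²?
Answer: 537289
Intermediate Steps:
b(B, n) = -10 (b(B, n) = -4 - 6 = -10)
T(M, K) = (-1 + M)²
S(F) = -8 (S(F) = -3 - 5 = -8)
o = 720 (o = 9*(-10*(-8)) = 9*80 = 720)
(o + r(T(1, -4), 13))² = (720 + 13)² = 733² = 537289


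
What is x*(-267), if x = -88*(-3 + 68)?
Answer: 1527240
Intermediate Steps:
x = -5720 (x = -88*65 = -5720)
x*(-267) = -5720*(-267) = 1527240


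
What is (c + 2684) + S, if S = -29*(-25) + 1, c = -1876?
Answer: 1534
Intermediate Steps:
S = 726 (S = 725 + 1 = 726)
(c + 2684) + S = (-1876 + 2684) + 726 = 808 + 726 = 1534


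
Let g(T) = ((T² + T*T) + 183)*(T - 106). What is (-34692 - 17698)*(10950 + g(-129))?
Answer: 411435696750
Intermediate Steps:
g(T) = (-106 + T)*(183 + 2*T²) (g(T) = ((T² + T²) + 183)*(-106 + T) = (2*T² + 183)*(-106 + T) = (183 + 2*T²)*(-106 + T) = (-106 + T)*(183 + 2*T²))
(-34692 - 17698)*(10950 + g(-129)) = (-34692 - 17698)*(10950 + (-19398 - 212*(-129)² + 2*(-129)³ + 183*(-129))) = -52390*(10950 + (-19398 - 212*16641 + 2*(-2146689) - 23607)) = -52390*(10950 + (-19398 - 3527892 - 4293378 - 23607)) = -52390*(10950 - 7864275) = -52390*(-7853325) = 411435696750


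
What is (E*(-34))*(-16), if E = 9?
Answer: 4896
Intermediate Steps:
(E*(-34))*(-16) = (9*(-34))*(-16) = -306*(-16) = 4896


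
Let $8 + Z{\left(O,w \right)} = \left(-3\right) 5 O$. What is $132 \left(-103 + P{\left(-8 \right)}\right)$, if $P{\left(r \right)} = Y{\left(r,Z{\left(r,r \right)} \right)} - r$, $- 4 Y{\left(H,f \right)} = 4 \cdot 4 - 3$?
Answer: $-12969$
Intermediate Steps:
$Z{\left(O,w \right)} = -8 - 15 O$ ($Z{\left(O,w \right)} = -8 + \left(-3\right) 5 O = -8 - 15 O$)
$Y{\left(H,f \right)} = - \frac{13}{4}$ ($Y{\left(H,f \right)} = - \frac{4 \cdot 4 - 3}{4} = - \frac{16 - 3}{4} = \left(- \frac{1}{4}\right) 13 = - \frac{13}{4}$)
$P{\left(r \right)} = - \frac{13}{4} - r$
$132 \left(-103 + P{\left(-8 \right)}\right) = 132 \left(-103 - - \frac{19}{4}\right) = 132 \left(-103 + \left(- \frac{13}{4} + 8\right)\right) = 132 \left(-103 + \frac{19}{4}\right) = 132 \left(- \frac{393}{4}\right) = -12969$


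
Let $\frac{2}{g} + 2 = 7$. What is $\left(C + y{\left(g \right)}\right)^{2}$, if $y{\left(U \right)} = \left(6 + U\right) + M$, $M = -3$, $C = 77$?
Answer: $\frac{161604}{25} \approx 6464.2$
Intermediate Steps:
$g = \frac{2}{5}$ ($g = \frac{2}{-2 + 7} = \frac{2}{5} \approx 0.4$)
$y{\left(U \right)} = 3 + U$ ($y{\left(U \right)} = \left(6 + U\right) - 3 = 3 + U$)
$\left(C + y{\left(g \right)}\right)^{2} = \left(77 + \left(3 + \frac{2}{5}\right)\right)^{2} = \left(77 + \frac{17}{5}\right)^{2} = \left(\frac{402}{5}\right)^{2} = \frac{161604}{25}$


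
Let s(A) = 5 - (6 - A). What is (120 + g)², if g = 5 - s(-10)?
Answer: 18496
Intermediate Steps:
s(A) = -1 + A (s(A) = 5 + (-6 + A) = -1 + A)
g = 16 (g = 5 - (-1 - 10) = 5 - 1*(-11) = 5 + 11 = 16)
(120 + g)² = (120 + 16)² = 136² = 18496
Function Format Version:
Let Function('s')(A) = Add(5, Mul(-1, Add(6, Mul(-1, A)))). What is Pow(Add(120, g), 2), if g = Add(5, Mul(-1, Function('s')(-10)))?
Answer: 18496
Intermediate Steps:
Function('s')(A) = Add(-1, A) (Function('s')(A) = Add(5, Add(-6, A)) = Add(-1, A))
g = 16 (g = Add(5, Mul(-1, Add(-1, -10))) = Add(5, Mul(-1, -11)) = Add(5, 11) = 16)
Pow(Add(120, g), 2) = Pow(Add(120, 16), 2) = Pow(136, 2) = 18496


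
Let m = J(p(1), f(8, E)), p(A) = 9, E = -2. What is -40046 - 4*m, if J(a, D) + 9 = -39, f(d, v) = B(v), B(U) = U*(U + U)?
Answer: -39854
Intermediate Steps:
B(U) = 2*U² (B(U) = U*(2*U) = 2*U²)
f(d, v) = 2*v²
J(a, D) = -48 (J(a, D) = -9 - 39 = -48)
m = -48
-40046 - 4*m = -40046 - 4*(-48) = -40046 - 1*(-192) = -40046 + 192 = -39854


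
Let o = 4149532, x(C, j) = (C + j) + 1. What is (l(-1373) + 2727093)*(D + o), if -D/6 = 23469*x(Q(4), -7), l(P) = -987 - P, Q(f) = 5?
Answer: 11701828617734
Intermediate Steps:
x(C, j) = 1 + C + j
D = 140814 (D = -140814*(1 + 5 - 7) = -140814*(-1) = -6*(-23469) = 140814)
(l(-1373) + 2727093)*(D + o) = ((-987 - 1*(-1373)) + 2727093)*(140814 + 4149532) = ((-987 + 1373) + 2727093)*4290346 = (386 + 2727093)*4290346 = 2727479*4290346 = 11701828617734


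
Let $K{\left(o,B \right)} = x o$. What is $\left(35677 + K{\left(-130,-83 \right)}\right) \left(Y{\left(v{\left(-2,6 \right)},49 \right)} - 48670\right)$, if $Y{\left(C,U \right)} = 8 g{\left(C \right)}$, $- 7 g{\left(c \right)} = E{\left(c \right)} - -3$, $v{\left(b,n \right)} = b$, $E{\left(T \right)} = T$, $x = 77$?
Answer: $- \frac{8744695566}{7} \approx -1.2492 \cdot 10^{9}$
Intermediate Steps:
$K{\left(o,B \right)} = 77 o$
$g{\left(c \right)} = - \frac{3}{7} - \frac{c}{7}$ ($g{\left(c \right)} = - \frac{c - -3}{7} = - \frac{c + 3}{7} = - \frac{3 + c}{7} = - \frac{3}{7} - \frac{c}{7}$)
$Y{\left(C,U \right)} = - \frac{24}{7} - \frac{8 C}{7}$ ($Y{\left(C,U \right)} = 8 \left(- \frac{3}{7} - \frac{C}{7}\right) = - \frac{24}{7} - \frac{8 C}{7}$)
$\left(35677 + K{\left(-130,-83 \right)}\right) \left(Y{\left(v{\left(-2,6 \right)},49 \right)} - 48670\right) = \left(35677 + 77 \left(-130\right)\right) \left(\left(- \frac{24}{7} - - \frac{16}{7}\right) - 48670\right) = \left(35677 - 10010\right) \left(\left(- \frac{24}{7} + \frac{16}{7}\right) - 48670\right) = 25667 \left(- \frac{8}{7} - 48670\right) = 25667 \left(- \frac{340698}{7}\right) = - \frac{8744695566}{7}$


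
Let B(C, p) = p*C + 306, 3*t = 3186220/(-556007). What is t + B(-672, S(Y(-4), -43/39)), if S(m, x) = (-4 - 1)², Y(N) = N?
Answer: -27515524594/1668021 ≈ -16496.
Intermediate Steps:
t = -3186220/1668021 (t = (3186220/(-556007))/3 = (3186220*(-1/556007))/3 = (⅓)*(-3186220/556007) = -3186220/1668021 ≈ -1.9102)
S(m, x) = 25 (S(m, x) = (-5)² = 25)
B(C, p) = 306 + C*p (B(C, p) = C*p + 306 = 306 + C*p)
t + B(-672, S(Y(-4), -43/39)) = -3186220/1668021 + (306 - 672*25) = -3186220/1668021 + (306 - 16800) = -3186220/1668021 - 16494 = -27515524594/1668021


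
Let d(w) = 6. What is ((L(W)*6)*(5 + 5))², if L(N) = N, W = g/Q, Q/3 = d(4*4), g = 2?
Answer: 400/9 ≈ 44.444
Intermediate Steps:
Q = 18 (Q = 3*6 = 18)
W = ⅑ (W = 2/18 = 2*(1/18) = ⅑ ≈ 0.11111)
((L(W)*6)*(5 + 5))² = (((⅑)*6)*(5 + 5))² = ((⅔)*10)² = (20/3)² = 400/9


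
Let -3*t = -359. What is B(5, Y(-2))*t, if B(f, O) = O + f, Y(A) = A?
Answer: 359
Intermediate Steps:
t = 359/3 (t = -⅓*(-359) = 359/3 ≈ 119.67)
B(5, Y(-2))*t = (-2 + 5)*(359/3) = 3*(359/3) = 359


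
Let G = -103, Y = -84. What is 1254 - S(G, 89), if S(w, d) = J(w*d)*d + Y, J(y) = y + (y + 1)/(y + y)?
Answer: 84167120/103 ≈ 8.1716e+5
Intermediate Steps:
J(y) = y + (1 + y)/(2*y) (J(y) = y + (1 + y)/((2*y)) = y + (1 + y)*(1/(2*y)) = y + (1 + y)/(2*y))
S(w, d) = -84 + d*(½ + d*w + 1/(2*d*w)) (S(w, d) = (½ + w*d + 1/(2*((w*d))))*d - 84 = (½ + d*w + 1/(2*((d*w))))*d - 84 = (½ + d*w + (1/(d*w))/2)*d - 84 = (½ + d*w + 1/(2*d*w))*d - 84 = d*(½ + d*w + 1/(2*d*w)) - 84 = -84 + d*(½ + d*w + 1/(2*d*w)))
1254 - S(G, 89) = 1254 - (-84 + (½)*89 + (½)/(-103) - 103*89²) = 1254 - (-84 + 89/2 + (½)*(-1/103) - 103*7921) = 1254 - (-84 + 89/2 - 1/206 - 815863) = 1254 - 1*(-84037958/103) = 1254 + 84037958/103 = 84167120/103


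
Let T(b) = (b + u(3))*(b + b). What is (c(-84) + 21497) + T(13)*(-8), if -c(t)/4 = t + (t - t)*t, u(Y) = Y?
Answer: 18505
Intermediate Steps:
c(t) = -4*t (c(t) = -4*(t + (t - t)*t) = -4*(t + 0*t) = -4*(t + 0) = -4*t)
T(b) = 2*b*(3 + b) (T(b) = (b + 3)*(b + b) = (3 + b)*(2*b) = 2*b*(3 + b))
(c(-84) + 21497) + T(13)*(-8) = (-4*(-84) + 21497) + (2*13*(3 + 13))*(-8) = (336 + 21497) + (2*13*16)*(-8) = 21833 + 416*(-8) = 21833 - 3328 = 18505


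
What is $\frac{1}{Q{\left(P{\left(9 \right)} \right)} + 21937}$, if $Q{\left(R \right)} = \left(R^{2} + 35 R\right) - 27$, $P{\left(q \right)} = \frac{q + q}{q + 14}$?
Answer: $\frac{529}{11605204} \approx 4.5583 \cdot 10^{-5}$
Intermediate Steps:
$P{\left(q \right)} = \frac{2 q}{14 + q}$
$Q{\left(R \right)} = -27 + R^{2} + 35 R$
$\frac{1}{Q{\left(P{\left(9 \right)} \right)} + 21937} = \frac{1}{\left(-27 + \left(2 \cdot 9 \frac{1}{14 + 9}\right)^{2} + 35 \cdot 2 \cdot 9 \frac{1}{14 + 9}\right) + 21937} = \frac{1}{\left(-27 + \left(2 \cdot 9 \cdot \frac{1}{23}\right)^{2} + 35 \cdot 2 \cdot 9 \cdot \frac{1}{23}\right) + 21937} = \frac{1}{\left(-27 + \left(\frac{18}{23}\right)^{2} + 35 \cdot \frac{18}{23}\right) + 21937} = \frac{1}{\left(-27 + \frac{324}{529} + \frac{630}{23}\right) + 21937} = \frac{1}{\frac{531}{529} + 21937} = \frac{1}{\frac{11605204}{529}} = \frac{529}{11605204}$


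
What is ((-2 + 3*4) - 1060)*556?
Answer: -583800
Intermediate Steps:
((-2 + 3*4) - 1060)*556 = ((-2 + 12) - 1060)*556 = (10 - 1060)*556 = -1050*556 = -583800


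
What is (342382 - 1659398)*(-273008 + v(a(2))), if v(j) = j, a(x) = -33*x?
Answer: 359642827184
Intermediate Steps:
(342382 - 1659398)*(-273008 + v(a(2))) = (342382 - 1659398)*(-273008 - 33*2) = -1317016*(-273008 - 66) = -1317016*(-273074) = 359642827184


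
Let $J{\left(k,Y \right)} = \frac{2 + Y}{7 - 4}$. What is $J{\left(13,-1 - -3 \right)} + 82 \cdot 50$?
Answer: $\frac{12304}{3} \approx 4101.3$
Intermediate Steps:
$J{\left(k,Y \right)} = \frac{2}{3} + \frac{Y}{3}$ ($J{\left(k,Y \right)} = \frac{2 + Y}{3} = \left(2 + Y\right) \frac{1}{3} = \frac{2}{3} + \frac{Y}{3}$)
$J{\left(13,-1 - -3 \right)} + 82 \cdot 50 = \left(\frac{2}{3} + \frac{-1 - -3}{3}\right) + 82 \cdot 50 = \left(\frac{2}{3} + \frac{-1 + 3}{3}\right) + 4100 = \left(\frac{2}{3} + \frac{1}{3} \cdot 2\right) + 4100 = \left(\frac{2}{3} + \frac{2}{3}\right) + 4100 = \frac{4}{3} + 4100 = \frac{12304}{3}$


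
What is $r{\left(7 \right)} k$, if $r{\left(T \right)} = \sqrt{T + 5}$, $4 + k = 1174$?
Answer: $2340 \sqrt{3} \approx 4053.0$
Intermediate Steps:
$k = 1170$ ($k = -4 + 1174 = 1170$)
$r{\left(T \right)} = \sqrt{5 + T}$
$r{\left(7 \right)} k = \sqrt{5 + 7} \cdot 1170 = \sqrt{12} \cdot 1170 = 2 \sqrt{3} \cdot 1170 = 2340 \sqrt{3}$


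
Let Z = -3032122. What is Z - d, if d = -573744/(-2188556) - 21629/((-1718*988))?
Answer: -2815947069936166727/928704984376 ≈ -3.0321e+6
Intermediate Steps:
d = 255300040855/928704984376 (d = -573744*(-1/2188556) - 21629/(-1697384) = 143436/547139 - 21629*(-1/1697384) = 143436/547139 + 21629/1697384 = 255300040855/928704984376 ≈ 0.27490)
Z - d = -3032122 - 1*255300040855/928704984376 = -3032122 - 255300040855/928704984376 = -2815947069936166727/928704984376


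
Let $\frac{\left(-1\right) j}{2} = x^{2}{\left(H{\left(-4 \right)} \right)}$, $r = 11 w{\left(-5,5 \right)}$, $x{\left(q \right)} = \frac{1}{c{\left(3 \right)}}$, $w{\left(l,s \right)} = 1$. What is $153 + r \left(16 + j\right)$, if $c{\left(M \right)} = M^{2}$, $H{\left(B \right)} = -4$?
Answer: $\frac{26627}{81} \approx 328.73$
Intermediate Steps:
$x{\left(q \right)} = \frac{1}{9}$ ($x{\left(q \right)} = \frac{1}{3^{2}} = \frac{1}{9}$)
$r = 11$ ($r = 11 \cdot 1 = 11$)
$j = - \frac{2}{81} \approx -0.024691$
$153 + r \left(16 + j\right) = 153 + 11 \left(16 - \frac{2}{81}\right) = 153 + 11 \cdot \frac{1294}{81} = 153 + \frac{14234}{81} = \frac{26627}{81}$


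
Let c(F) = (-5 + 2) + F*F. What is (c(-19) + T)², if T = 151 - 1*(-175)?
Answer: 467856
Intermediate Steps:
c(F) = -3 + F²
T = 326 (T = 151 + 175 = 326)
(c(-19) + T)² = ((-3 + (-19)²) + 326)² = ((-3 + 361) + 326)² = (358 + 326)² = 684² = 467856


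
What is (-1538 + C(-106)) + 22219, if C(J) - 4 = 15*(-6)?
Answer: 20595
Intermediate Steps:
C(J) = -86 (C(J) = 4 + 15*(-6) = 4 - 90 = -86)
(-1538 + C(-106)) + 22219 = (-1538 - 86) + 22219 = -1624 + 22219 = 20595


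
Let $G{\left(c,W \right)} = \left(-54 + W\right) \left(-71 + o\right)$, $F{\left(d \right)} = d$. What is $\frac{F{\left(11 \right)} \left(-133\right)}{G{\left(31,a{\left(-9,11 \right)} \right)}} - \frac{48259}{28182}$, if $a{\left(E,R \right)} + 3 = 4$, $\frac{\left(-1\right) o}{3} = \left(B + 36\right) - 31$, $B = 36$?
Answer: $- \frac{134357326}{72441831} \approx -1.8547$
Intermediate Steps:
$o = -123$ ($o = - 3 \left(\left(36 + 36\right) - 31\right) = - 3 \left(72 - 31\right) = \left(-3\right) 41 = -123$)
$a{\left(E,R \right)} = 1$ ($a{\left(E,R \right)} = -3 + 4 = 1$)
$G{\left(c,W \right)} = 10476 - 194 W$ ($G{\left(c,W \right)} = \left(-54 + W\right) \left(-71 - 123\right) = \left(-54 + W\right) \left(-194\right) = 10476 - 194 W$)
$\frac{F{\left(11 \right)} \left(-133\right)}{G{\left(31,a{\left(-9,11 \right)} \right)}} - \frac{48259}{28182} = \frac{11 \left(-133\right)}{10476 - 194} - \frac{48259}{28182} = - \frac{1463}{10476 - 194} - \frac{48259}{28182} = - \frac{1463}{10282} - \frac{48259}{28182} = - \frac{134357326}{72441831}$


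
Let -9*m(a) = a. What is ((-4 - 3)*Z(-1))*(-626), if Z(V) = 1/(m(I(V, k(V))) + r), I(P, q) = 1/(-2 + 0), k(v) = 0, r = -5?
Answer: -78876/89 ≈ -886.25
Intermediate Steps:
I(P, q) = -1/2 (I(P, q) = 1/(-2) = -1/2)
m(a) = -a/9
Z(V) = -18/89 (Z(V) = 1/(-1/9*(-1/2) - 5) = 1/(1/18 - 5) = 1/(-89/18) = -18/89)
((-4 - 3)*Z(-1))*(-626) = ((-4 - 3)*(-18/89))*(-626) = -7*(-18/89)*(-626) = (126/89)*(-626) = -78876/89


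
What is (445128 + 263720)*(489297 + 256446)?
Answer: 528618434064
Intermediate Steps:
(445128 + 263720)*(489297 + 256446) = 708848*745743 = 528618434064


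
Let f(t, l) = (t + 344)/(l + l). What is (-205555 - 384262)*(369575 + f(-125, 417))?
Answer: -60598932798091/278 ≈ -2.1798e+11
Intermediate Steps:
f(t, l) = (344 + t)/(2*l) (f(t, l) = (344 + t)/((2*l)) = (344 + t)*(1/(2*l)) = (344 + t)/(2*l))
(-205555 - 384262)*(369575 + f(-125, 417)) = (-205555 - 384262)*(369575 + (½)*(344 - 125)/417) = -589817*(369575 + (½)*(1/417)*219) = -589817*(369575 + 73/278) = -589817*102741923/278 = -60598932798091/278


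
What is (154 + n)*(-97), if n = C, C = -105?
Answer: -4753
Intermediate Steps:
n = -105
(154 + n)*(-97) = (154 - 105)*(-97) = 49*(-97) = -4753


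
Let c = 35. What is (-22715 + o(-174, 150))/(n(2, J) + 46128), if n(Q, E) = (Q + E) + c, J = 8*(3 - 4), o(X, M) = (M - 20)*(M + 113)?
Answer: 11475/46157 ≈ 0.24861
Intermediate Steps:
o(X, M) = (-20 + M)*(113 + M)
J = -8 (J = 8*(-1) = -8)
n(Q, E) = 35 + E + Q (n(Q, E) = (Q + E) + 35 = (E + Q) + 35 = 35 + E + Q)
(-22715 + o(-174, 150))/(n(2, J) + 46128) = (-22715 + (-2260 + 150**2 + 93*150))/((35 - 8 + 2) + 46128) = (-22715 + (-2260 + 22500 + 13950))/(29 + 46128) = (-22715 + 34190)/46157 = 11475*(1/46157) = 11475/46157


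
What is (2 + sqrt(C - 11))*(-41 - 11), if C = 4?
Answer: -104 - 52*I*sqrt(7) ≈ -104.0 - 137.58*I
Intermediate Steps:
(2 + sqrt(C - 11))*(-41 - 11) = (2 + sqrt(4 - 11))*(-41 - 11) = (2 + sqrt(-7))*(-52) = (2 + I*sqrt(7))*(-52) = -104 - 52*I*sqrt(7)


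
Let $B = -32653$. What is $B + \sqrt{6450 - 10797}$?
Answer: $-32653 + 3 i \sqrt{483} \approx -32653.0 + 65.932 i$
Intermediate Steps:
$B + \sqrt{6450 - 10797} = -32653 + \sqrt{6450 - 10797} = -32653 + \sqrt{-4347} = -32653 + 3 i \sqrt{483}$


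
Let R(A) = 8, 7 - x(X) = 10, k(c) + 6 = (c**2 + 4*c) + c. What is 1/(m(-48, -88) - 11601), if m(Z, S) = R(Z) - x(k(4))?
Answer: -1/11590 ≈ -8.6281e-5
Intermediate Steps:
k(c) = -6 + c**2 + 5*c (k(c) = -6 + ((c**2 + 4*c) + c) = -6 + (c**2 + 5*c) = -6 + c**2 + 5*c)
x(X) = -3 (x(X) = 7 - 1*10 = 7 - 10 = -3)
m(Z, S) = 11 (m(Z, S) = 8 - 1*(-3) = 8 + 3 = 11)
1/(m(-48, -88) - 11601) = 1/(11 - 11601) = 1/(-11590) = -1/11590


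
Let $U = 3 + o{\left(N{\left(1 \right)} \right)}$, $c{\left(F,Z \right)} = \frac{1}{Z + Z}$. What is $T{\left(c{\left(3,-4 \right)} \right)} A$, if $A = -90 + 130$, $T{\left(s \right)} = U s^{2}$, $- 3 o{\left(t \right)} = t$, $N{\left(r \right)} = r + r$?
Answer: $\frac{35}{24} \approx 1.4583$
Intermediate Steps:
$c{\left(F,Z \right)} = \frac{1}{2 Z}$
$N{\left(r \right)} = 2 r$
$o{\left(t \right)} = - \frac{t}{3}$
$U = \frac{7}{3}$ ($U = 3 - \frac{2 \cdot 1}{3} = 3 - \frac{2}{3} = \frac{7}{3} \approx 2.3333$)
$T{\left(s \right)} = \frac{7 s^{2}}{3}$
$A = 40$
$T{\left(c{\left(3,-4 \right)} \right)} A = \frac{7 \left(\frac{1}{2 \left(-4\right)}\right)^{2}}{3} \cdot 40 = \frac{7 \left(\frac{1}{2} \left(- \frac{1}{4}\right)\right)^{2}}{3} \cdot 40 = \frac{7 \left(- \frac{1}{8}\right)^{2}}{3} \cdot 40 = \frac{7}{3} \cdot \frac{1}{64} \cdot 40 = \frac{7}{192} \cdot 40 = \frac{35}{24}$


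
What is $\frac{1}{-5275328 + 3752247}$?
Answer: $- \frac{1}{1523081} \approx -6.5656 \cdot 10^{-7}$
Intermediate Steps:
$\frac{1}{-5275328 + 3752247} = \frac{1}{-1523081} = - \frac{1}{1523081}$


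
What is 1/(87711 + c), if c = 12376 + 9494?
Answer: 1/109581 ≈ 9.1257e-6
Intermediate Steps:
c = 21870
1/(87711 + c) = 1/(87711 + 21870) = 1/109581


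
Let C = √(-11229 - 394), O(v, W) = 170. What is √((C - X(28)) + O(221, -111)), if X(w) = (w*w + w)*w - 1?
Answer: √(-22565 + I*√11623) ≈ 0.3588 + 150.22*I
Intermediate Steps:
C = I*√11623 (C = √(-11623) = I*√11623 ≈ 107.81*I)
X(w) = -1 + w*(w + w²) (X(w) = (w² + w)*w - 1 = (w + w²)*w - 1 = w*(w + w²) - 1 = -1 + w*(w + w²))
√((C - X(28)) + O(221, -111)) = √((I*√11623 - (-1 + 28² + 28³)) + 170) = √((I*√11623 - (-1 + 784 + 21952)) + 170) = √((I*√11623 - 1*22735) + 170) = √((I*√11623 - 22735) + 170) = √((-22735 + I*√11623) + 170) = √(-22565 + I*√11623)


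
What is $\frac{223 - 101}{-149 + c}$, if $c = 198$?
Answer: $\frac{122}{49} \approx 2.4898$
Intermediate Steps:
$\frac{223 - 101}{-149 + c} = \frac{223 - 101}{-149 + 198} = \frac{122}{49}$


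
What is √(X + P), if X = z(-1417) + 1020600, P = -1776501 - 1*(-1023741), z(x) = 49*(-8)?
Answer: 2*√66862 ≈ 517.15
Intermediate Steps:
z(x) = -392
P = -752760 (P = -1776501 + 1023741 = -752760)
X = 1020208 (X = -392 + 1020600 = 1020208)
√(X + P) = √(1020208 - 752760) = √267448 = 2*√66862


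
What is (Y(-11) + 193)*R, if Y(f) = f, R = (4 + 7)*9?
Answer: 18018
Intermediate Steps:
R = 99 (R = 11*9 = 99)
(Y(-11) + 193)*R = (-11 + 193)*99 = 182*99 = 18018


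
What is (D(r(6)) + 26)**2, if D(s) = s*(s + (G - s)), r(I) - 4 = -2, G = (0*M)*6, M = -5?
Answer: 676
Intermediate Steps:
G = 0 (G = (0*(-5))*6 = 0*6 = 0)
r(I) = 2 (r(I) = 4 - 2 = 2)
D(s) = 0 (D(s) = s*(s + (0 - s)) = s*(s - s) = s*0 = 0)
(D(r(6)) + 26)**2 = (0 + 26)**2 = 26**2 = 676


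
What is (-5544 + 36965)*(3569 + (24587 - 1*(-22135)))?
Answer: 1580193511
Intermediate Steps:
(-5544 + 36965)*(3569 + (24587 - 1*(-22135))) = 31421*(3569 + (24587 + 22135)) = 31421*(3569 + 46722) = 31421*50291 = 1580193511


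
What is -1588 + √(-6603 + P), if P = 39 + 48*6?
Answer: -1588 + 2*I*√1569 ≈ -1588.0 + 79.221*I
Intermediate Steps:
P = 327 (P = 39 + 288 = 327)
-1588 + √(-6603 + P) = -1588 + √(-6603 + 327) = -1588 + √(-6276) = -1588 + 2*I*√1569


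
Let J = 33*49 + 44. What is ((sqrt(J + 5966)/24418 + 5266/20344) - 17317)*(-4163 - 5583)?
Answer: 858358926843/5086 - 4873*sqrt(7627)/12209 ≈ 1.6877e+8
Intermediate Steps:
J = 1661 (J = 1617 + 44 = 1661)
((sqrt(J + 5966)/24418 + 5266/20344) - 17317)*(-4163 - 5583) = ((sqrt(1661 + 5966)/24418 + 5266/20344) - 17317)*(-4163 - 5583) = ((sqrt(7627)*(1/24418) + 5266*(1/20344)) - 17317)*(-9746) = ((sqrt(7627)/24418 + 2633/10172) - 17317)*(-9746) = ((2633/10172 + sqrt(7627)/24418) - 17317)*(-9746) = (-176145891/10172 + sqrt(7627)/24418)*(-9746) = 858358926843/5086 - 4873*sqrt(7627)/12209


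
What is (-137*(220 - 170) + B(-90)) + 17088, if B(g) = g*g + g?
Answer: 18248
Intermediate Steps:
B(g) = g + g² (B(g) = g² + g = g + g²)
(-137*(220 - 170) + B(-90)) + 17088 = (-137*(220 - 170) - 90*(1 - 90)) + 17088 = (-137*50 - 90*(-89)) + 17088 = (-6850 + 8010) + 17088 = 1160 + 17088 = 18248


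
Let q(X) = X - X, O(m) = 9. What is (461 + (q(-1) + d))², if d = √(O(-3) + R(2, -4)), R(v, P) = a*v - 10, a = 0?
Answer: (461 + I)² ≈ 2.1252e+5 + 922.0*I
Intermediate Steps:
R(v, P) = -10 (R(v, P) = 0*v - 10 = 0 - 10 = -10)
q(X) = 0
d = I (d = √(9 - 10) = √(-1) = I ≈ 1.0*I)
(461 + (q(-1) + d))² = (461 + (0 + I))² = (461 + I)²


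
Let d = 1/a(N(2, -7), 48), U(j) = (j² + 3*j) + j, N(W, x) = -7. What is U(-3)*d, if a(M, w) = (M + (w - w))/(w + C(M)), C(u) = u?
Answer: 123/7 ≈ 17.571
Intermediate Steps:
U(j) = j² + 4*j
a(M, w) = M/(M + w) (a(M, w) = (M + (w - w))/(w + M) = (M + 0)/(M + w) = M/(M + w))
d = -41/7 (d = 1/(-7/(-7 + 48)) = 1/(-7/41) = -41/7 ≈ -5.8571)
U(-3)*d = -3*(4 - 3)*(-41/7) = -3*1*(-41/7) = -3*(-41/7) = 123/7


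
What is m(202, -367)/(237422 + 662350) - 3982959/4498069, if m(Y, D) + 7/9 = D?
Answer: -16134341738261/18212564431206 ≈ -0.88589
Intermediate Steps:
m(Y, D) = -7/9 + D
m(202, -367)/(237422 + 662350) - 3982959/4498069 = (-7/9 - 367)/(237422 + 662350) - 3982959/4498069 = -3310/9/899772 - 3982959*1/4498069 = -3310/9*1/899772 - 3982959/4498069 = -1655/4048974 - 3982959/4498069 = -16134341738261/18212564431206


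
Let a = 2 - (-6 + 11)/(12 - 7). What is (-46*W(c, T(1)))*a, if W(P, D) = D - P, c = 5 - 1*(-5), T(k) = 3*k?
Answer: 322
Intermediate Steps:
c = 10 (c = 5 + 5 = 10)
a = 1 (a = 2 - 5/5 = 2 - 1*1 = 2 - 1 = 1)
(-46*W(c, T(1)))*a = -46*(3*1 - 1*10)*1 = -46*(3 - 10)*1 = -46*(-7)*1 = 322*1 = 322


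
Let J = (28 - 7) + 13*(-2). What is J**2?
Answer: 25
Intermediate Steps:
J = -5 (J = 21 - 26 = -5)
J**2 = (-5)**2 = 25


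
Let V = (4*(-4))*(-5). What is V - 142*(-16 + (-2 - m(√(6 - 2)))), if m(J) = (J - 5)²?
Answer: 3914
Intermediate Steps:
m(J) = (-5 + J)²
V = 80 (V = -16*(-5) = 80)
V - 142*(-16 + (-2 - m(√(6 - 2)))) = 80 - 142*(-16 + (-2 - (-5 + √(6 - 2))²)) = 80 - 142*(-16 + (-2 - (-5 + √4)²)) = 80 - 142*(-16 + (-2 - (-5 + 2)²)) = 80 - 142*(-16 + (-2 - 1*(-3)²)) = 80 - 142*(-16 + (-2 - 1*9)) = 80 - 142*(-16 + (-2 - 9)) = 80 - 142*(-16 - 11) = 80 - 142*(-27) = 80 + 3834 = 3914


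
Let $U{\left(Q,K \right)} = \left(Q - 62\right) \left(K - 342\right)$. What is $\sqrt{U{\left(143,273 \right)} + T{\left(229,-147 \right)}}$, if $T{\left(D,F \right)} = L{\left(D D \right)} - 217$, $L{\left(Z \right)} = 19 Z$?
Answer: $\sqrt{990573} \approx 995.28$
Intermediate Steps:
$U{\left(Q,K \right)} = \left(-342 + K\right) \left(-62 + Q\right)$ ($U{\left(Q,K \right)} = \left(-62 + Q\right) \left(-342 + K\right) = \left(-342 + K\right) \left(-62 + Q\right)$)
$T{\left(D,F \right)} = -217 + 19 D^{2}$ ($T{\left(D,F \right)} = 19 D D - 217 = 19 D^{2} - 217 = -217 + 19 D^{2}$)
$\sqrt{U{\left(143,273 \right)} + T{\left(229,-147 \right)}} = \sqrt{\left(21204 - 48906 - 16926 + 273 \cdot 143\right) - \left(217 - 19 \cdot 229^{2}\right)} = \sqrt{\left(21204 - 48906 - 16926 + 39039\right) + \left(-217 + 19 \cdot 52441\right)} = \sqrt{-5589 + \left(-217 + 996379\right)} = \sqrt{-5589 + 996162} = \sqrt{990573}$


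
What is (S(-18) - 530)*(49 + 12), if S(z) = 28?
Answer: -30622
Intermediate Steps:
(S(-18) - 530)*(49 + 12) = (28 - 530)*(49 + 12) = -502*61 = -30622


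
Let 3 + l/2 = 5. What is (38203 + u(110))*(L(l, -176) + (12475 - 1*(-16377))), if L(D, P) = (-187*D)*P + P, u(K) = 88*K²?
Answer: 176837852972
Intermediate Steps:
l = 4 (l = -6 + 2*5 = -6 + 10 = 4)
L(D, P) = P - 187*D*P (L(D, P) = -187*D*P + P = P - 187*D*P)
(38203 + u(110))*(L(l, -176) + (12475 - 1*(-16377))) = (38203 + 88*110²)*(-176*(1 - 187*4) + (12475 - 1*(-16377))) = (38203 + 88*12100)*(-176*(1 - 748) + (12475 + 16377)) = (38203 + 1064800)*(-176*(-747) + 28852) = 1103003*(131472 + 28852) = 1103003*160324 = 176837852972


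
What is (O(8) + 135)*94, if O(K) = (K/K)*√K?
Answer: 12690 + 188*√2 ≈ 12956.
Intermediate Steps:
O(K) = √K (O(K) = 1*√K = √K)
(O(8) + 135)*94 = (√8 + 135)*94 = (2*√2 + 135)*94 = (135 + 2*√2)*94 = 12690 + 188*√2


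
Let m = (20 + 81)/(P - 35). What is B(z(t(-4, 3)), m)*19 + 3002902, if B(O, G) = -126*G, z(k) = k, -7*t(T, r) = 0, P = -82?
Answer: 39064592/13 ≈ 3.0050e+6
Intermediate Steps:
t(T, r) = 0 (t(T, r) = -1/7*0 = 0)
m = -101/117 (m = (20 + 81)/(-82 - 35) = 101/(-117) = 101*(-1/117) = -101/117 ≈ -0.86325)
B(z(t(-4, 3)), m)*19 + 3002902 = -126*(-101/117)*19 + 3002902 = (1414/13)*19 + 3002902 = 26866/13 + 3002902 = 39064592/13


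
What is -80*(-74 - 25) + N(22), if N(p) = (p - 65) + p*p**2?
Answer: 18525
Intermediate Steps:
N(p) = -65 + p + p**3 (N(p) = (-65 + p) + p**3 = -65 + p + p**3)
-80*(-74 - 25) + N(22) = -80*(-74 - 25) + (-65 + 22 + 22**3) = -80*(-99) + (-65 + 22 + 10648) = 7920 + 10605 = 18525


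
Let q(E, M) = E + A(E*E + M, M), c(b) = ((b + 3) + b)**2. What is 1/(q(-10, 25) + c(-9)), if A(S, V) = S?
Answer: 1/340 ≈ 0.0029412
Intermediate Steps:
c(b) = (3 + 2*b)**2 (c(b) = ((3 + b) + b)**2 = (3 + 2*b)**2)
q(E, M) = E + M + E**2 (q(E, M) = E + (E*E + M) = E + (E**2 + M) = E + (M + E**2) = E + M + E**2)
1/(q(-10, 25) + c(-9)) = 1/((-10 + 25 + (-10)**2) + (3 + 2*(-9))**2) = 1/((-10 + 25 + 100) + (3 - 18)**2) = 1/(115 + (-15)**2) = 1/(115 + 225) = 1/340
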